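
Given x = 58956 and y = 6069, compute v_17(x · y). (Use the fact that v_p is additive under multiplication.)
v_17(357803964) = 5

v_p(x) = 3 (factor: 58956 = 17^3 · 12); v_p(y) = 2 (factor: 6069 = 17^2 · 21). Additivity: v_p(xy) = v_p(x) + v_p(y) = 3 + 2 = 5. (Direct check: xy = 357803964 = 17^5 · (252).)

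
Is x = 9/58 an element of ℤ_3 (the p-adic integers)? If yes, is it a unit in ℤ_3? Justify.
x ∈ ℤ_3 but not a unit; v_3(x) = 2 > 0

ℤ_3 = {x ∈ ℚ_3 : v_3(x) ≥ 0} and ℤ_3^× = {x ∈ ℤ_3 : v_3(x) = 0}. Here v_3(9/58) = v_3(num) − v_3(den) = 2; compare against these criteria.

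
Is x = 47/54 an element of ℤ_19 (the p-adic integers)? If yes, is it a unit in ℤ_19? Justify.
x ∈ ℤ_19^× (unit); v_19(x) = 0

ℤ_19 = {x ∈ ℚ_19 : v_19(x) ≥ 0} and ℤ_19^× = {x ∈ ℤ_19 : v_19(x) = 0}. Here v_19(47/54) = v_19(num) − v_19(den) = 0; compare against these criteria.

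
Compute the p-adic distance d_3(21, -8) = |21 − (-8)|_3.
d_3(21, -8) = 1

Step 1 — x − y = 21 − (-8) = 29. Step 2 — v_3(29) = 0 (factor: 29 = (3^0 · 29); the sign does not affect v_p). Step 3 — |x − y|_3 = 3^{0} = 1.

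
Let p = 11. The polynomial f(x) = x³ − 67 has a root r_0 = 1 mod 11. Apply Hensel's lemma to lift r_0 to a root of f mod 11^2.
r_1 = 23 (mod 121)

Hensel: r_{i+1} = r_i − f(r_i)/f′(r_i) mod 11^{i+2}, where f′(x) = 3x². Iterate:
  r_0 = 1 (mod 11)
  r_1 = 23 (mod 121)
Final: r = 23 with f(r) ≡ 0 mod 11^2.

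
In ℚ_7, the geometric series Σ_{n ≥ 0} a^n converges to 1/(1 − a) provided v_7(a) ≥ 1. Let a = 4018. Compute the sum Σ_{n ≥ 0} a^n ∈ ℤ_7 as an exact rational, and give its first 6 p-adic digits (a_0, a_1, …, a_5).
Σ a^n = 1/(1 − a) = -1/4017;  first 6 digits = (1, 0, 5, 4, 5, 1)

v_7(a) = 2 ≥ 1, so the series converges in ℤ_7 to 1/(1 − a) = 1/(1 − 4018) = -1/4017. Expand this rational in ℤ_7: compute digits iteratively via d_i = x_i mod 7, x_{i+1} = (x_i − d_i)/7. The first 6 digits are (1, 0, 5, 4, 5, 1).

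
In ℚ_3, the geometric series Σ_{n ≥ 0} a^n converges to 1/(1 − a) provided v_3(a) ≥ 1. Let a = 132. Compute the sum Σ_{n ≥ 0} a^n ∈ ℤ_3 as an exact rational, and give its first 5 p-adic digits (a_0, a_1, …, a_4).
Σ a^n = 1/(1 − a) = -1/131;  first 5 digits = (1, 2, 0, 1, 1)

v_3(a) = 1 ≥ 1, so the series converges in ℤ_3 to 1/(1 − a) = 1/(1 − 132) = -1/131. Expand this rational in ℤ_3: compute digits iteratively via d_i = x_i mod 3, x_{i+1} = (x_i − d_i)/3. The first 5 digits are (1, 2, 0, 1, 1).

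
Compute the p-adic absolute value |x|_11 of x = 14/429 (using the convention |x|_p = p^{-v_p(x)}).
|14/429|_11 = 11

Step 1 — compute v_11(x) by factoring powers of 11 out of the numerator and denominator: v_11(14/429) = -1. Step 2 — apply |x|_p = p^{-v_p(x)} = 11^{1} = 11.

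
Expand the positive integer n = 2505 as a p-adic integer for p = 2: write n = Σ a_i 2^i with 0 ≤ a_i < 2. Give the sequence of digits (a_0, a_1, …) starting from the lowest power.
(a_0, a_1, …) = (1, 0, 0, 1, 0, 0, 1, 1, 1, 0, 0, 1)

Repeated division by 2 gives the digits low-to-high: 2505 = 1 + 1·2^3 + 1·2^6 + 1·2^7 + 1·2^8 + 1·2^11. Digit sequence: (1, 0, 0, 1, 0, 0, 1, 1, 1, 0, 0, 1).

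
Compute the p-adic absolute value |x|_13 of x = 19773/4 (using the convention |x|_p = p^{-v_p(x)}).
|19773/4|_13 = 1/2197

Step 1 — compute v_13(x) by factoring powers of 13 out of the numerator and denominator: v_13(19773/4) = 3. Step 2 — apply |x|_p = p^{-v_p(x)} = 13^{-3} = 1/2197.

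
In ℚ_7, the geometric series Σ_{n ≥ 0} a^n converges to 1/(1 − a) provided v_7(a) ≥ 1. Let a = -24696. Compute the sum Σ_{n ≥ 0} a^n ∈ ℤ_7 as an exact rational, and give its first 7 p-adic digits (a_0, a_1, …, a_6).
Σ a^n = 1/(1 − a) = 1/24697;  first 7 digits = (1, 0, 0, 5, 3, 5, 3)

v_7(a) = 3 ≥ 1, so the series converges in ℤ_7 to 1/(1 − a) = 1/(1 − (-24696)) = 1/24697. Expand this rational in ℤ_7: compute digits iteratively via d_i = x_i mod 7, x_{i+1} = (x_i − d_i)/7. The first 7 digits are (1, 0, 0, 5, 3, 5, 3).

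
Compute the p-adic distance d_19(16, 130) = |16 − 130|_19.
d_19(16, 130) = 1/19

Step 1 — x − y = 16 − 130 = -114. Step 2 — v_19(-114) = 1 (factor: -114 = −(19^1 · 6); the sign does not affect v_p). Step 3 — |x − y|_19 = 19^{-1} = 1/19.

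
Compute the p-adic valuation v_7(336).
v_7(336) = 1

v_7(n) is the largest exponent k such that 7^k divides n. Factor out: 336 = 7^1 · 48. (Sign doesn't affect v_p.) So v_7(336) = 1.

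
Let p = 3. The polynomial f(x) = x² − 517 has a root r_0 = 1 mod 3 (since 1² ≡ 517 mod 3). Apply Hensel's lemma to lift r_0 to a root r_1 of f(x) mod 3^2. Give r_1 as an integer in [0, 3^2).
r_1 = 7 (mod 9)

Hensel's recurrence: r_{i+1} = r_i − f(r_i)·(f′(r_i))^{-1} mod 3^{i+2}, with f′(x) = 2x. Iterate:
  r_0 = 1 (mod 3)
  r_1 = 7 (mod 9)
Final: r_1 = 7, and one checks f(r_1) ≡ 0 mod 3^2.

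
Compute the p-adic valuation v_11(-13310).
v_11(-13310) = 3

v_11(n) is the largest exponent k such that 11^k divides n. Factor out: -13310 = -11^3 · 10. (Sign doesn't affect v_p.) So v_11(-13310) = 3.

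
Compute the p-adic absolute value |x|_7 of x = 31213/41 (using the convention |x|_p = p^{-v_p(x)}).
|31213/41|_7 = 1/2401

Step 1 — compute v_7(x) by factoring powers of 7 out of the numerator and denominator: v_7(31213/41) = 4. Step 2 — apply |x|_p = p^{-v_p(x)} = 7^{-4} = 1/2401.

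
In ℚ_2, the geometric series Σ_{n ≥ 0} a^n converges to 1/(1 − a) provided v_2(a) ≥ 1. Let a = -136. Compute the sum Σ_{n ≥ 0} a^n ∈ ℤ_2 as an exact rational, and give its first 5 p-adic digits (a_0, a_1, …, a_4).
Σ a^n = 1/(1 − a) = 1/137;  first 5 digits = (1, 0, 0, 1, 1)

v_2(a) = 3 ≥ 1, so the series converges in ℤ_2 to 1/(1 − a) = 1/(1 − (-136)) = 1/137. Expand this rational in ℤ_2: compute digits iteratively via d_i = x_i mod 2, x_{i+1} = (x_i − d_i)/2. The first 5 digits are (1, 0, 0, 1, 1).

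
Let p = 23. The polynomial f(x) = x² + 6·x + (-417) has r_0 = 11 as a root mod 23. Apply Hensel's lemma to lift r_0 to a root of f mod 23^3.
r_2 = 4289 (mod 12167)

Hensel: r_{i+1} = r_i − f(r_i)·(f′(r_i))^{-1} mod 23^{i+2}, f′(x) = 2x + 6. Iterate:
  r_0 = 11 (mod 23)
  r_1 = 57 (mod 529)
  r_2 = 4289 (mod 12167)
Final: r = 4289 satisfies f(r) ≡ 0 mod 23^3.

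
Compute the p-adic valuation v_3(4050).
v_3(4050) = 4

v_3(n) is the largest exponent k such that 3^k divides n. Factor out: 4050 = 3^4 · 50. (Sign doesn't affect v_p.) So v_3(4050) = 4.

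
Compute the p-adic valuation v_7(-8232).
v_7(-8232) = 3

v_7(n) is the largest exponent k such that 7^k divides n. Factor out: -8232 = -7^3 · 24. (Sign doesn't affect v_p.) So v_7(-8232) = 3.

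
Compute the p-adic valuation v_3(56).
v_3(56) = 0

v_3(n) is the largest exponent k such that 3^k divides n. Factor out: 56 = 3^0 · 56. (Sign doesn't affect v_p.) So v_3(56) = 0.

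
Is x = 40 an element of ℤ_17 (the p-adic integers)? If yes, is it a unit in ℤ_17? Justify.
x ∈ ℤ_17^× (unit); v_17(x) = 0

ℤ_17 = {x ∈ ℚ_17 : v_17(x) ≥ 0} and ℤ_17^× = {x ∈ ℤ_17 : v_17(x) = 0}. Here v_17(40) = v_17(num) − v_17(den) = 0; compare against these criteria.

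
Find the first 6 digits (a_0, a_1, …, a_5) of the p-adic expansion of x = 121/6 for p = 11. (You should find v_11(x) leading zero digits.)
(a_0, …, a_5) = (0, 0, 2, 9, 1, 9)

v_11(121/6) = 2, so a_0 = ... = a_1 = 0. Factor out: x = 11^2 · u with u = 1/6 a unit in ℤ_11. Expand u iteratively via a_{v+i} = u_i mod 11, u_{i+1} = (u_i − a_{v+i})/11:
  u_0 = 1/6;  a_2 = 2;  u_1 = (u_0 − 2)/11 = -1/6
  u_1 = -1/6;  a_3 = 9;  u_2 = (u_1 − 9)/11 = -5/6
  u_2 = -5/6;  a_4 = 1;  u_3 = (u_2 − 1)/11 = -1/6
  u_3 = -1/6;  a_5 = 9;  u_4 = (u_3 − 9)/11 = -5/6
Digits: (0, 0, 2, 9, 1, 9).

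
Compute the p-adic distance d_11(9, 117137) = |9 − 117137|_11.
d_11(9, 117137) = 1/14641

Step 1 — x − y = 9 − 117137 = -117128. Step 2 — v_11(-117128) = 4 (factor: -117128 = −(11^4 · 8); the sign does not affect v_p). Step 3 — |x − y|_11 = 11^{-4} = 1/14641.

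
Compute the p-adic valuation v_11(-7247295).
v_11(-7247295) = 5

v_11(n) is the largest exponent k such that 11^k divides n. Factor out: -7247295 = -11^5 · 45. (Sign doesn't affect v_p.) So v_11(-7247295) = 5.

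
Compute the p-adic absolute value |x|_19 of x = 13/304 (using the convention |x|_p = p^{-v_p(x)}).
|13/304|_19 = 19

Step 1 — compute v_19(x) by factoring powers of 19 out of the numerator and denominator: v_19(13/304) = -1. Step 2 — apply |x|_p = p^{-v_p(x)} = 19^{1} = 19.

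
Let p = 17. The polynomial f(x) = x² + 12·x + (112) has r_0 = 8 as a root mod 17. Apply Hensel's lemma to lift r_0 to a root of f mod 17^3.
r_2 = 4292 (mod 4913)

Hensel: r_{i+1} = r_i − f(r_i)·(f′(r_i))^{-1} mod 17^{i+2}, f′(x) = 2x + 12. Iterate:
  r_0 = 8 (mod 17)
  r_1 = 246 (mod 289)
  r_2 = 4292 (mod 4913)
Final: r = 4292 satisfies f(r) ≡ 0 mod 17^3.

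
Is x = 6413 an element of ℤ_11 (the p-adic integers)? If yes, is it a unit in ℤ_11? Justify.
x ∈ ℤ_11 but not a unit; v_11(x) = 2 > 0

ℤ_11 = {x ∈ ℚ_11 : v_11(x) ≥ 0} and ℤ_11^× = {x ∈ ℤ_11 : v_11(x) = 0}. Here v_11(6413) = v_11(num) − v_11(den) = 2; compare against these criteria.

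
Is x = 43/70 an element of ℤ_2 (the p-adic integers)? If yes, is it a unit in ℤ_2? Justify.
x ∉ ℤ_2 (v_2(x) = -1 < 0)

ℤ_2 = {x ∈ ℚ_2 : v_2(x) ≥ 0} and ℤ_2^× = {x ∈ ℤ_2 : v_2(x) = 0}. Here v_2(43/70) = v_2(num) − v_2(den) = -1; compare against these criteria.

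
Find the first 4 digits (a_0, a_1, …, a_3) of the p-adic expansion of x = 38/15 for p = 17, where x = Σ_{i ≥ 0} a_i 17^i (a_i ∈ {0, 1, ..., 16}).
(a_0, …, a_3) = (15, 14, 15, 7)

v_17(38/15) = 0 (numerator and denominator both coprime to 17), so x ∈ ℤ_17^×. Compute digits iteratively via a_i = x_i mod 17, x_{i+1} = (x_i − a_i)/17, with x_0 = x:
  x_0 = 38/15;  a_0 = 15;  x_1 = (x_0 − 15)/17 = -11/15
  x_1 = -11/15;  a_1 = 14;  x_2 = (x_1 − 14)/17 = -13/15
  x_2 = -13/15;  a_2 = 15;  x_3 = (x_2 − 15)/17 = -14/15
  x_3 = -14/15;  a_3 = 7;  x_4 = (x_3 − 7)/17 = -7/15
Digits: (15, 14, 15, 7).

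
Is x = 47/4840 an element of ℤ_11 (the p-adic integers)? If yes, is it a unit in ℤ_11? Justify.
x ∉ ℤ_11 (v_11(x) = -2 < 0)

ℤ_11 = {x ∈ ℚ_11 : v_11(x) ≥ 0} and ℤ_11^× = {x ∈ ℤ_11 : v_11(x) = 0}. Here v_11(47/4840) = v_11(num) − v_11(den) = -2; compare against these criteria.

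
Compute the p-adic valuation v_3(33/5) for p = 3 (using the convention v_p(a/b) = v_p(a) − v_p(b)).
v_3(33/5) = 1

Factor powers of 3 from the numerator and denominator of the reduced fraction: 33 = 3^1 · 11 and 5 = 3^0 · 5. Apply v_p(a/b) = v_p(a) − v_p(b): v_3(33/5) = 1 − 0 = 1.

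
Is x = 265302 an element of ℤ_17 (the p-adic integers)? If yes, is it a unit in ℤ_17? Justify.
x ∈ ℤ_17 but not a unit; v_17(x) = 3 > 0

ℤ_17 = {x ∈ ℚ_17 : v_17(x) ≥ 0} and ℤ_17^× = {x ∈ ℤ_17 : v_17(x) = 0}. Here v_17(265302) = v_17(num) − v_17(den) = 3; compare against these criteria.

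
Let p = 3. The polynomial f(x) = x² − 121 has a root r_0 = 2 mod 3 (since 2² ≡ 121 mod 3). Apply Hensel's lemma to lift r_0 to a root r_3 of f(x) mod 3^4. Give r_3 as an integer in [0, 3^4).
r_3 = 11 (mod 81)

Hensel's recurrence: r_{i+1} = r_i − f(r_i)·(f′(r_i))^{-1} mod 3^{i+2}, with f′(x) = 2x. Iterate:
  r_0 = 2 (mod 3)
  r_1 = 2 (mod 9)
  r_2 = 11 (mod 27)
  r_3 = 11 (mod 81)
Final: r_3 = 11, and one checks f(r_3) ≡ 0 mod 3^4.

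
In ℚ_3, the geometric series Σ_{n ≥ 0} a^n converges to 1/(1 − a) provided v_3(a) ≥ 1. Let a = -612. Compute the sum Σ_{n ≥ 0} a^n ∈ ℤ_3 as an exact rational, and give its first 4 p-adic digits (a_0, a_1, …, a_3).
Σ a^n = 1/(1 − a) = 1/613;  first 4 digits = (1, 0, 1, 1)

v_3(a) = 2 ≥ 1, so the series converges in ℤ_3 to 1/(1 − a) = 1/(1 − (-612)) = 1/613. Expand this rational in ℤ_3: compute digits iteratively via d_i = x_i mod 3, x_{i+1} = (x_i − d_i)/3. The first 4 digits are (1, 0, 1, 1).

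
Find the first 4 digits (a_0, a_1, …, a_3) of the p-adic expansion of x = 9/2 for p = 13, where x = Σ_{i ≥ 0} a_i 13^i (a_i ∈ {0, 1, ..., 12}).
(a_0, …, a_3) = (11, 6, 6, 6)

v_13(9/2) = 0 (numerator and denominator both coprime to 13), so x ∈ ℤ_13^×. Compute digits iteratively via a_i = x_i mod 13, x_{i+1} = (x_i − a_i)/13, with x_0 = x:
  x_0 = 9/2;  a_0 = 11;  x_1 = (x_0 − 11)/13 = -1/2
  x_1 = -1/2;  a_1 = 6;  x_2 = (x_1 − 6)/13 = -1/2
  x_2 = -1/2;  a_2 = 6;  x_3 = (x_2 − 6)/13 = -1/2
  x_3 = -1/2;  a_3 = 6;  x_4 = (x_3 − 6)/13 = -1/2
Digits: (11, 6, 6, 6).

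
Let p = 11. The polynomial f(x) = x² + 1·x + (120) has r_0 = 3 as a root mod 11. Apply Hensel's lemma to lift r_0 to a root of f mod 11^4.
r_3 = 11047 (mod 14641)

Hensel: r_{i+1} = r_i − f(r_i)·(f′(r_i))^{-1} mod 11^{i+2}, f′(x) = 2x + 1. Iterate:
  r_0 = 3 (mod 11)
  r_1 = 36 (mod 121)
  r_2 = 399 (mod 1331)
  r_3 = 11047 (mod 14641)
Final: r = 11047 satisfies f(r) ≡ 0 mod 11^4.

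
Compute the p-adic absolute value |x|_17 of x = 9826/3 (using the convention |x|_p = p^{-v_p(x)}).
|9826/3|_17 = 1/4913

Step 1 — compute v_17(x) by factoring powers of 17 out of the numerator and denominator: v_17(9826/3) = 3. Step 2 — apply |x|_p = p^{-v_p(x)} = 17^{-3} = 1/4913.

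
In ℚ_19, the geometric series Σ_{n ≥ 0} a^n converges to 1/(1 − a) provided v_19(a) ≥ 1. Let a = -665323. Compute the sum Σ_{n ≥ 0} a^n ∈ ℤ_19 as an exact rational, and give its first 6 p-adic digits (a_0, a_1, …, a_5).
Σ a^n = 1/(1 − a) = 1/665324;  first 6 digits = (1, 0, 0, 17, 13, 18)

v_19(a) = 3 ≥ 1, so the series converges in ℤ_19 to 1/(1 − a) = 1/(1 − (-665323)) = 1/665324. Expand this rational in ℤ_19: compute digits iteratively via d_i = x_i mod 19, x_{i+1} = (x_i − d_i)/19. The first 6 digits are (1, 0, 0, 17, 13, 18).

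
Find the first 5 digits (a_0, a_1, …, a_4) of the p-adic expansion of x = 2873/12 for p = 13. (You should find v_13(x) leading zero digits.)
(a_0, …, a_4) = (0, 0, 9, 7, 7)

v_13(2873/12) = 2, so a_0 = ... = a_1 = 0. Factor out: x = 13^2 · u with u = 17/12 a unit in ℤ_13. Expand u iteratively via a_{v+i} = u_i mod 13, u_{i+1} = (u_i − a_{v+i})/13:
  u_0 = 17/12;  a_2 = 9;  u_1 = (u_0 − 9)/13 = -7/12
  u_1 = -7/12;  a_3 = 7;  u_2 = (u_1 − 7)/13 = -7/12
  u_2 = -7/12;  a_4 = 7;  u_3 = (u_2 − 7)/13 = -7/12
Digits: (0, 0, 9, 7, 7).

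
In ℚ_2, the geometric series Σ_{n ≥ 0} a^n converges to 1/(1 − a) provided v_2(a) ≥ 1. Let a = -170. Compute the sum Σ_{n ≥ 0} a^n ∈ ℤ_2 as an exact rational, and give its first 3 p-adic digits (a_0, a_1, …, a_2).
Σ a^n = 1/(1 − a) = 1/171;  first 3 digits = (1, 1, 0)

v_2(a) = 1 ≥ 1, so the series converges in ℤ_2 to 1/(1 − a) = 1/(1 − (-170)) = 1/171. Expand this rational in ℤ_2: compute digits iteratively via d_i = x_i mod 2, x_{i+1} = (x_i − d_i)/2. The first 3 digits are (1, 1, 0).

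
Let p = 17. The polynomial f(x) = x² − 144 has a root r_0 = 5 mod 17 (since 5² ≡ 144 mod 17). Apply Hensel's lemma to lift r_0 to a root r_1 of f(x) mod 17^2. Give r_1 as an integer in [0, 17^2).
r_1 = 277 (mod 289)

Hensel's recurrence: r_{i+1} = r_i − f(r_i)·(f′(r_i))^{-1} mod 17^{i+2}, with f′(x) = 2x. Iterate:
  r_0 = 5 (mod 17)
  r_1 = 277 (mod 289)
Final: r_1 = 277, and one checks f(r_1) ≡ 0 mod 17^2.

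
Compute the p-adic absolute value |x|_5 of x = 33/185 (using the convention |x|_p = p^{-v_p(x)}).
|33/185|_5 = 5

Step 1 — compute v_5(x) by factoring powers of 5 out of the numerator and denominator: v_5(33/185) = -1. Step 2 — apply |x|_p = p^{-v_p(x)} = 5^{1} = 5.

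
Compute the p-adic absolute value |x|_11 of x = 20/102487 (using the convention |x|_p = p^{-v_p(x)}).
|20/102487|_11 = 14641

Step 1 — compute v_11(x) by factoring powers of 11 out of the numerator and denominator: v_11(20/102487) = -4. Step 2 — apply |x|_p = p^{-v_p(x)} = 11^{4} = 14641.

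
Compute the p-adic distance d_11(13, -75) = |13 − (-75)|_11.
d_11(13, -75) = 1/11

Step 1 — x − y = 13 − (-75) = 88. Step 2 — v_11(88) = 1 (factor: 88 = (11^1 · 8); the sign does not affect v_p). Step 3 — |x − y|_11 = 11^{-1} = 1/11.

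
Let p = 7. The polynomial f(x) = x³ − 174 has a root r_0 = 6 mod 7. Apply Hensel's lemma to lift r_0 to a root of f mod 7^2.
r_1 = 41 (mod 49)

Hensel: r_{i+1} = r_i − f(r_i)/f′(r_i) mod 7^{i+2}, where f′(x) = 3x². Iterate:
  r_0 = 6 (mod 7)
  r_1 = 41 (mod 49)
Final: r = 41 with f(r) ≡ 0 mod 7^2.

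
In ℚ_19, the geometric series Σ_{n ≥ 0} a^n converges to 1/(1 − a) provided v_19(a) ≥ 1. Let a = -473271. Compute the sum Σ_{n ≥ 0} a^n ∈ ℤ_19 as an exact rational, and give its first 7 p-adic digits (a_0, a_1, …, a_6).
Σ a^n = 1/(1 − a) = 1/473272;  first 7 digits = (1, 0, 0, 7, 15, 18, 10)

v_19(a) = 3 ≥ 1, so the series converges in ℤ_19 to 1/(1 − a) = 1/(1 − (-473271)) = 1/473272. Expand this rational in ℤ_19: compute digits iteratively via d_i = x_i mod 19, x_{i+1} = (x_i − d_i)/19. The first 7 digits are (1, 0, 0, 7, 15, 18, 10).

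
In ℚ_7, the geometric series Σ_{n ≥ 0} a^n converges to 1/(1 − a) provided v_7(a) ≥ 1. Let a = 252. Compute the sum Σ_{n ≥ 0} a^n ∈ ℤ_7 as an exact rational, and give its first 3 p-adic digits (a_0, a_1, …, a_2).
Σ a^n = 1/(1 − a) = -1/251;  first 3 digits = (1, 1, 6)

v_7(a) = 1 ≥ 1, so the series converges in ℤ_7 to 1/(1 − a) = 1/(1 − 252) = -1/251. Expand this rational in ℤ_7: compute digits iteratively via d_i = x_i mod 7, x_{i+1} = (x_i − d_i)/7. The first 3 digits are (1, 1, 6).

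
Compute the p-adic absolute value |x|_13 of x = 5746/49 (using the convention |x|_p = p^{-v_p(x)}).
|5746/49|_13 = 1/169

Step 1 — compute v_13(x) by factoring powers of 13 out of the numerator and denominator: v_13(5746/49) = 2. Step 2 — apply |x|_p = p^{-v_p(x)} = 13^{-2} = 1/169.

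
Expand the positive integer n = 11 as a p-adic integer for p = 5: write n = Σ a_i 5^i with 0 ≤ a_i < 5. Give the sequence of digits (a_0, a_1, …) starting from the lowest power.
(a_0, a_1, …) = (1, 2)

Repeated division by 5 gives the digits low-to-high: 11 = 1 + 2·5^1. Digit sequence: (1, 2).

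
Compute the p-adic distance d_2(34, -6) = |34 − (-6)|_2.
d_2(34, -6) = 1/8

Step 1 — x − y = 34 − (-6) = 40. Step 2 — v_2(40) = 3 (factor: 40 = (2^3 · 5); the sign does not affect v_p). Step 3 — |x − y|_2 = 2^{-3} = 1/8.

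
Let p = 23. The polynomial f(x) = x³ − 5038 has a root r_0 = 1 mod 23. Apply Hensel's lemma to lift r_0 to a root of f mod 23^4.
r_3 = 66218 (mod 279841)

Hensel: r_{i+1} = r_i − f(r_i)/f′(r_i) mod 23^{i+2}, where f′(x) = 3x². Iterate:
  r_0 = 1 (mod 23)
  r_1 = 93 (mod 529)
  r_2 = 5383 (mod 12167)
  r_3 = 66218 (mod 279841)
Final: r = 66218 with f(r) ≡ 0 mod 23^4.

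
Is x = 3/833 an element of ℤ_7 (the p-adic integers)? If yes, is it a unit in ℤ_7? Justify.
x ∉ ℤ_7 (v_7(x) = -2 < 0)

ℤ_7 = {x ∈ ℚ_7 : v_7(x) ≥ 0} and ℤ_7^× = {x ∈ ℤ_7 : v_7(x) = 0}. Here v_7(3/833) = v_7(num) − v_7(den) = -2; compare against these criteria.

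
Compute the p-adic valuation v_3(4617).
v_3(4617) = 5

v_3(n) is the largest exponent k such that 3^k divides n. Factor out: 4617 = 3^5 · 19. (Sign doesn't affect v_p.) So v_3(4617) = 5.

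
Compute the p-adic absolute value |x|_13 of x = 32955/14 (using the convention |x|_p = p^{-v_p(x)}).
|32955/14|_13 = 1/2197

Step 1 — compute v_13(x) by factoring powers of 13 out of the numerator and denominator: v_13(32955/14) = 3. Step 2 — apply |x|_p = p^{-v_p(x)} = 13^{-3} = 1/2197.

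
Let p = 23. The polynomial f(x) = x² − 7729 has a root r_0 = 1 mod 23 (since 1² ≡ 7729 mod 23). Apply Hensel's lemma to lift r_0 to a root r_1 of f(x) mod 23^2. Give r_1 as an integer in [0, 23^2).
r_1 = 162 (mod 529)

Hensel's recurrence: r_{i+1} = r_i − f(r_i)·(f′(r_i))^{-1} mod 23^{i+2}, with f′(x) = 2x. Iterate:
  r_0 = 1 (mod 23)
  r_1 = 162 (mod 529)
Final: r_1 = 162, and one checks f(r_1) ≡ 0 mod 23^2.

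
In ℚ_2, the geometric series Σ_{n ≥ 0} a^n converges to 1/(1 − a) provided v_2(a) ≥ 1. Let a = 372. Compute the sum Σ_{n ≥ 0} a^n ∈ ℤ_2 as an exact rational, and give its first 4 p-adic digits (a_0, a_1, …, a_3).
Σ a^n = 1/(1 − a) = -1/371;  first 4 digits = (1, 0, 1, 0)

v_2(a) = 2 ≥ 1, so the series converges in ℤ_2 to 1/(1 − a) = 1/(1 − 372) = -1/371. Expand this rational in ℤ_2: compute digits iteratively via d_i = x_i mod 2, x_{i+1} = (x_i − d_i)/2. The first 4 digits are (1, 0, 1, 0).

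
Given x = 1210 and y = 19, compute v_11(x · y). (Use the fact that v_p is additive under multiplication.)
v_11(22990) = 2

v_p(x) = 2 (factor: 1210 = 11^2 · 10); v_p(y) = 0 (factor: 19 = 11^0 · 19). Additivity: v_p(xy) = v_p(x) + v_p(y) = 2 + 0 = 2. (Direct check: xy = 22990 = 11^2 · (190).)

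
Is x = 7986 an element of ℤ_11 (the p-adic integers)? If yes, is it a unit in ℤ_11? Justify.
x ∈ ℤ_11 but not a unit; v_11(x) = 3 > 0

ℤ_11 = {x ∈ ℚ_11 : v_11(x) ≥ 0} and ℤ_11^× = {x ∈ ℤ_11 : v_11(x) = 0}. Here v_11(7986) = v_11(num) − v_11(den) = 3; compare against these criteria.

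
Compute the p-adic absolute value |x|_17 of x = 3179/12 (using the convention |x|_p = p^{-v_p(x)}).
|3179/12|_17 = 1/289

Step 1 — compute v_17(x) by factoring powers of 17 out of the numerator and denominator: v_17(3179/12) = 2. Step 2 — apply |x|_p = p^{-v_p(x)} = 17^{-2} = 1/289.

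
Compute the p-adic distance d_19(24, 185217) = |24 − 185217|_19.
d_19(24, 185217) = 1/6859

Step 1 — x − y = 24 − 185217 = -185193. Step 2 — v_19(-185193) = 3 (factor: -185193 = −(19^3 · 27); the sign does not affect v_p). Step 3 — |x − y|_19 = 19^{-3} = 1/6859.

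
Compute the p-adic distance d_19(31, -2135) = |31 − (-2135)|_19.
d_19(31, -2135) = 1/361

Step 1 — x − y = 31 − (-2135) = 2166. Step 2 — v_19(2166) = 2 (factor: 2166 = (19^2 · 6); the sign does not affect v_p). Step 3 — |x − y|_19 = 19^{-2} = 1/361.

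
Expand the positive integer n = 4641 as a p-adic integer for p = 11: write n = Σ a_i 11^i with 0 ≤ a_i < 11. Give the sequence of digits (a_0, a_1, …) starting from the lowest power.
(a_0, a_1, …) = (10, 3, 5, 3)

Repeated division by 11 gives the digits low-to-high: 4641 = 10 + 3·11^1 + 5·11^2 + 3·11^3. Digit sequence: (10, 3, 5, 3).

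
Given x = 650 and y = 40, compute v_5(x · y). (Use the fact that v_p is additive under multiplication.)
v_5(26000) = 3

v_p(x) = 2 (factor: 650 = 5^2 · 26); v_p(y) = 1 (factor: 40 = 5^1 · 8). Additivity: v_p(xy) = v_p(x) + v_p(y) = 2 + 1 = 3. (Direct check: xy = 26000 = 5^3 · (208).)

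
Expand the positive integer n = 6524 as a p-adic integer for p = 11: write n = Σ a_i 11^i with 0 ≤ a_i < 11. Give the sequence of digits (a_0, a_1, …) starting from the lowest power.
(a_0, a_1, …) = (1, 10, 9, 4)

Repeated division by 11 gives the digits low-to-high: 6524 = 1 + 10·11^1 + 9·11^2 + 4·11^3. Digit sequence: (1, 10, 9, 4).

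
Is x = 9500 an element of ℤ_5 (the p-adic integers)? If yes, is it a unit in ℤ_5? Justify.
x ∈ ℤ_5 but not a unit; v_5(x) = 3 > 0

ℤ_5 = {x ∈ ℚ_5 : v_5(x) ≥ 0} and ℤ_5^× = {x ∈ ℤ_5 : v_5(x) = 0}. Here v_5(9500) = v_5(num) − v_5(den) = 3; compare against these criteria.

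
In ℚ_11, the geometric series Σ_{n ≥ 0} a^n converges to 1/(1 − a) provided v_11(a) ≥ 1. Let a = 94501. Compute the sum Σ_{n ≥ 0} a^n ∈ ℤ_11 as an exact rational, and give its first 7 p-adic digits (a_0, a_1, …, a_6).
Σ a^n = 1/(1 − a) = -1/94500;  first 7 digits = (1, 0, 0, 5, 6, 0, 3)

v_11(a) = 3 ≥ 1, so the series converges in ℤ_11 to 1/(1 − a) = 1/(1 − 94501) = -1/94500. Expand this rational in ℤ_11: compute digits iteratively via d_i = x_i mod 11, x_{i+1} = (x_i − d_i)/11. The first 7 digits are (1, 0, 0, 5, 6, 0, 3).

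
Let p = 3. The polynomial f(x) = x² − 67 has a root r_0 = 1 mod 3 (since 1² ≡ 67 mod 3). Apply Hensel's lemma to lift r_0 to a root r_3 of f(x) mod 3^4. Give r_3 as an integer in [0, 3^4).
r_3 = 43 (mod 81)

Hensel's recurrence: r_{i+1} = r_i − f(r_i)·(f′(r_i))^{-1} mod 3^{i+2}, with f′(x) = 2x. Iterate:
  r_0 = 1 (mod 3)
  r_1 = 7 (mod 9)
  r_2 = 16 (mod 27)
  r_3 = 43 (mod 81)
Final: r_3 = 43, and one checks f(r_3) ≡ 0 mod 3^4.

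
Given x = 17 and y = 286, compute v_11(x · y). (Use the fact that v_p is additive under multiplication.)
v_11(4862) = 1

v_p(x) = 0 (factor: 17 = 11^0 · 17); v_p(y) = 1 (factor: 286 = 11^1 · 26). Additivity: v_p(xy) = v_p(x) + v_p(y) = 0 + 1 = 1. (Direct check: xy = 4862 = 11^1 · (442).)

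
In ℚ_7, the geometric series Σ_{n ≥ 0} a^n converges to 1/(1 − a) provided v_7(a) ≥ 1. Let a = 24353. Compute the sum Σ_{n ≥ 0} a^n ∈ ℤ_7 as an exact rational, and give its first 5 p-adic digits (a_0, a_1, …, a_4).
Σ a^n = 1/(1 − a) = -1/24352;  first 5 digits = (1, 0, 0, 1, 3)

v_7(a) = 3 ≥ 1, so the series converges in ℤ_7 to 1/(1 − a) = 1/(1 − 24353) = -1/24352. Expand this rational in ℤ_7: compute digits iteratively via d_i = x_i mod 7, x_{i+1} = (x_i − d_i)/7. The first 5 digits are (1, 0, 0, 1, 3).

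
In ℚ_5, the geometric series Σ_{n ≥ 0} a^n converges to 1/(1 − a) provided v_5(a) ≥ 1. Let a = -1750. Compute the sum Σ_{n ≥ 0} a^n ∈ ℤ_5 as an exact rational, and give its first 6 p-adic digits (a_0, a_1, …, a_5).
Σ a^n = 1/(1 − a) = 1/1751;  first 6 digits = (1, 0, 0, 1, 2, 4)

v_5(a) = 3 ≥ 1, so the series converges in ℤ_5 to 1/(1 − a) = 1/(1 − (-1750)) = 1/1751. Expand this rational in ℤ_5: compute digits iteratively via d_i = x_i mod 5, x_{i+1} = (x_i − d_i)/5. The first 6 digits are (1, 0, 0, 1, 2, 4).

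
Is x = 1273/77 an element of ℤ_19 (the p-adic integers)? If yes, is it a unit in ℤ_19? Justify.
x ∈ ℤ_19 but not a unit; v_19(x) = 1 > 0

ℤ_19 = {x ∈ ℚ_19 : v_19(x) ≥ 0} and ℤ_19^× = {x ∈ ℤ_19 : v_19(x) = 0}. Here v_19(1273/77) = v_19(num) − v_19(den) = 1; compare against these criteria.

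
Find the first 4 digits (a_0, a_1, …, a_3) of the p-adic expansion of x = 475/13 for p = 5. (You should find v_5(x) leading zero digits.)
(a_0, …, a_3) = (0, 0, 3, 2)

v_5(475/13) = 2, so a_0 = ... = a_1 = 0. Factor out: x = 5^2 · u with u = 19/13 a unit in ℤ_5. Expand u iteratively via a_{v+i} = u_i mod 5, u_{i+1} = (u_i − a_{v+i})/5:
  u_0 = 19/13;  a_2 = 3;  u_1 = (u_0 − 3)/5 = -4/13
  u_1 = -4/13;  a_3 = 2;  u_2 = (u_1 − 2)/5 = -6/13
Digits: (0, 0, 3, 2).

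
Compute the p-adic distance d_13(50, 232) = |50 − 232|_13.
d_13(50, 232) = 1/13

Step 1 — x − y = 50 − 232 = -182. Step 2 — v_13(-182) = 1 (factor: -182 = −(13^1 · 14); the sign does not affect v_p). Step 3 — |x − y|_13 = 13^{-1} = 1/13.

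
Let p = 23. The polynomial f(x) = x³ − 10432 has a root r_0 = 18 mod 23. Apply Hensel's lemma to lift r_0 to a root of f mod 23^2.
r_1 = 432 (mod 529)

Hensel: r_{i+1} = r_i − f(r_i)/f′(r_i) mod 23^{i+2}, where f′(x) = 3x². Iterate:
  r_0 = 18 (mod 23)
  r_1 = 432 (mod 529)
Final: r = 432 with f(r) ≡ 0 mod 23^2.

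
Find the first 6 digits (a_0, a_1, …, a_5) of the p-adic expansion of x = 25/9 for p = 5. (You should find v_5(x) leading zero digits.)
(a_0, …, a_5) = (0, 0, 4, 2, 0, 1)

v_5(25/9) = 2, so a_0 = ... = a_1 = 0. Factor out: x = 5^2 · u with u = 1/9 a unit in ℤ_5. Expand u iteratively via a_{v+i} = u_i mod 5, u_{i+1} = (u_i − a_{v+i})/5:
  u_0 = 1/9;  a_2 = 4;  u_1 = (u_0 − 4)/5 = -7/9
  u_1 = -7/9;  a_3 = 2;  u_2 = (u_1 − 2)/5 = -5/9
  u_2 = -5/9;  a_4 = 0;  u_3 = (u_2 − 0)/5 = -1/9
  u_3 = -1/9;  a_5 = 1;  u_4 = (u_3 − 1)/5 = -2/9
Digits: (0, 0, 4, 2, 0, 1).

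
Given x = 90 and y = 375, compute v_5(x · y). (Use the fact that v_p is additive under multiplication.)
v_5(33750) = 4

v_p(x) = 1 (factor: 90 = 5^1 · 18); v_p(y) = 3 (factor: 375 = 5^3 · 3). Additivity: v_p(xy) = v_p(x) + v_p(y) = 1 + 3 = 4. (Direct check: xy = 33750 = 5^4 · (54).)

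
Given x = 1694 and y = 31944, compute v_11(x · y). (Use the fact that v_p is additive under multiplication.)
v_11(54113136) = 5

v_p(x) = 2 (factor: 1694 = 11^2 · 14); v_p(y) = 3 (factor: 31944 = 11^3 · 24). Additivity: v_p(xy) = v_p(x) + v_p(y) = 2 + 3 = 5. (Direct check: xy = 54113136 = 11^5 · (336).)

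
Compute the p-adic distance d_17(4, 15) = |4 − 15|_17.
d_17(4, 15) = 1

Step 1 — x − y = 4 − 15 = -11. Step 2 — v_17(-11) = 0 (factor: -11 = −(17^0 · 11); the sign does not affect v_p). Step 3 — |x − y|_17 = 17^{0} = 1.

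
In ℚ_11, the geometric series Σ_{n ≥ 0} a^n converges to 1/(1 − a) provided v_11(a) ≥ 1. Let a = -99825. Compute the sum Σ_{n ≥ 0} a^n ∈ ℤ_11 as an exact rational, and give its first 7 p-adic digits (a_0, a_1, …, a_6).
Σ a^n = 1/(1 − a) = 1/99826;  first 7 digits = (1, 0, 0, 2, 4, 10, 3)

v_11(a) = 3 ≥ 1, so the series converges in ℤ_11 to 1/(1 − a) = 1/(1 − (-99825)) = 1/99826. Expand this rational in ℤ_11: compute digits iteratively via d_i = x_i mod 11, x_{i+1} = (x_i − d_i)/11. The first 7 digits are (1, 0, 0, 2, 4, 10, 3).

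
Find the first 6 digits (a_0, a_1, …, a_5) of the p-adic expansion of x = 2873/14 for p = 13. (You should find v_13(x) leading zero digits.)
(a_0, …, a_5) = (0, 0, 4, 10, 2, 10)

v_13(2873/14) = 2, so a_0 = ... = a_1 = 0. Factor out: x = 13^2 · u with u = 17/14 a unit in ℤ_13. Expand u iteratively via a_{v+i} = u_i mod 13, u_{i+1} = (u_i − a_{v+i})/13:
  u_0 = 17/14;  a_2 = 4;  u_1 = (u_0 − 4)/13 = -3/14
  u_1 = -3/14;  a_3 = 10;  u_2 = (u_1 − 10)/13 = -11/14
  u_2 = -11/14;  a_4 = 2;  u_3 = (u_2 − 2)/13 = -3/14
  u_3 = -3/14;  a_5 = 10;  u_4 = (u_3 − 10)/13 = -11/14
Digits: (0, 0, 4, 10, 2, 10).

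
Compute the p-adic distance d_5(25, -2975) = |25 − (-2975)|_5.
d_5(25, -2975) = 1/125

Step 1 — x − y = 25 − (-2975) = 3000. Step 2 — v_5(3000) = 3 (factor: 3000 = (5^3 · 24); the sign does not affect v_p). Step 3 — |x − y|_5 = 5^{-3} = 1/125.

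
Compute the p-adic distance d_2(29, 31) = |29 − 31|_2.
d_2(29, 31) = 1/2

Step 1 — x − y = 29 − 31 = -2. Step 2 — v_2(-2) = 1 (factor: -2 = −(2^1 · 1); the sign does not affect v_p). Step 3 — |x − y|_2 = 2^{-1} = 1/2.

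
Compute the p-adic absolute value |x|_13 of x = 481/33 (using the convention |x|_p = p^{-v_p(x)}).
|481/33|_13 = 1/13

Step 1 — compute v_13(x) by factoring powers of 13 out of the numerator and denominator: v_13(481/33) = 1. Step 2 — apply |x|_p = p^{-v_p(x)} = 13^{-1} = 1/13.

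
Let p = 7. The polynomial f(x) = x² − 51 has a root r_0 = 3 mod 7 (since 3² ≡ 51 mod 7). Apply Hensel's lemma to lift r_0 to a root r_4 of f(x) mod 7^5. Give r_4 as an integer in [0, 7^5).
r_4 = 8291 (mod 16807)

Hensel's recurrence: r_{i+1} = r_i − f(r_i)·(f′(r_i))^{-1} mod 7^{i+2}, with f′(x) = 2x. Iterate:
  r_0 = 3 (mod 7)
  r_1 = 10 (mod 49)
  r_2 = 59 (mod 343)
  r_3 = 1088 (mod 2401)
  r_4 = 8291 (mod 16807)
Final: r_4 = 8291, and one checks f(r_4) ≡ 0 mod 7^5.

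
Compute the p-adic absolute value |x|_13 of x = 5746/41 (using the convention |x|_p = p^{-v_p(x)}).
|5746/41|_13 = 1/169

Step 1 — compute v_13(x) by factoring powers of 13 out of the numerator and denominator: v_13(5746/41) = 2. Step 2 — apply |x|_p = p^{-v_p(x)} = 13^{-2} = 1/169.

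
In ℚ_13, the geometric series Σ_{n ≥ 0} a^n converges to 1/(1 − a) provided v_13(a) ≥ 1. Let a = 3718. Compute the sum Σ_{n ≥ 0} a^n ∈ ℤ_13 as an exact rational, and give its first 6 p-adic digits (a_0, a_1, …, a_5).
Σ a^n = 1/(1 − a) = -1/3717;  first 6 digits = (1, 0, 9, 1, 3, 11)

v_13(a) = 2 ≥ 1, so the series converges in ℤ_13 to 1/(1 − a) = 1/(1 − 3718) = -1/3717. Expand this rational in ℤ_13: compute digits iteratively via d_i = x_i mod 13, x_{i+1} = (x_i − d_i)/13. The first 6 digits are (1, 0, 9, 1, 3, 11).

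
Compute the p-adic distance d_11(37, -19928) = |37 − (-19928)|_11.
d_11(37, -19928) = 1/1331

Step 1 — x − y = 37 − (-19928) = 19965. Step 2 — v_11(19965) = 3 (factor: 19965 = (11^3 · 15); the sign does not affect v_p). Step 3 — |x − y|_11 = 11^{-3} = 1/1331.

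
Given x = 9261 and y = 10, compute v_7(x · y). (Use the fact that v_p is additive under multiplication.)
v_7(92610) = 3

v_p(x) = 3 (factor: 9261 = 7^3 · 27); v_p(y) = 0 (factor: 10 = 7^0 · 10). Additivity: v_p(xy) = v_p(x) + v_p(y) = 3 + 0 = 3. (Direct check: xy = 92610 = 7^3 · (270).)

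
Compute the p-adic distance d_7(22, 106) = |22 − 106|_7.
d_7(22, 106) = 1/7

Step 1 — x − y = 22 − 106 = -84. Step 2 — v_7(-84) = 1 (factor: -84 = −(7^1 · 12); the sign does not affect v_p). Step 3 — |x − y|_7 = 7^{-1} = 1/7.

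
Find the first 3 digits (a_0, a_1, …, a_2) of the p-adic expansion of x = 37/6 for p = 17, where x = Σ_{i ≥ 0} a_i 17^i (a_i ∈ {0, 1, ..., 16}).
(a_0, …, a_2) = (9, 14, 2)

v_17(37/6) = 0 (numerator and denominator both coprime to 17), so x ∈ ℤ_17^×. Compute digits iteratively via a_i = x_i mod 17, x_{i+1} = (x_i − a_i)/17, with x_0 = x:
  x_0 = 37/6;  a_0 = 9;  x_1 = (x_0 − 9)/17 = -1/6
  x_1 = -1/6;  a_1 = 14;  x_2 = (x_1 − 14)/17 = -5/6
  x_2 = -5/6;  a_2 = 2;  x_3 = (x_2 − 2)/17 = -1/6
Digits: (9, 14, 2).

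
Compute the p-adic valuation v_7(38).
v_7(38) = 0

v_7(n) is the largest exponent k such that 7^k divides n. Factor out: 38 = 7^0 · 38. (Sign doesn't affect v_p.) So v_7(38) = 0.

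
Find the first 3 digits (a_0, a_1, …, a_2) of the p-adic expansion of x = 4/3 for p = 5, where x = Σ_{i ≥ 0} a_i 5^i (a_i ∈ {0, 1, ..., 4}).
(a_0, …, a_2) = (3, 3, 1)

v_5(4/3) = 0 (numerator and denominator both coprime to 5), so x ∈ ℤ_5^×. Compute digits iteratively via a_i = x_i mod 5, x_{i+1} = (x_i − a_i)/5, with x_0 = x:
  x_0 = 4/3;  a_0 = 3;  x_1 = (x_0 − 3)/5 = -1/3
  x_1 = -1/3;  a_1 = 3;  x_2 = (x_1 − 3)/5 = -2/3
  x_2 = -2/3;  a_2 = 1;  x_3 = (x_2 − 1)/5 = -1/3
Digits: (3, 3, 1).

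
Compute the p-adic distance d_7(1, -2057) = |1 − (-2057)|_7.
d_7(1, -2057) = 1/343

Step 1 — x − y = 1 − (-2057) = 2058. Step 2 — v_7(2058) = 3 (factor: 2058 = (7^3 · 6); the sign does not affect v_p). Step 3 — |x − y|_7 = 7^{-3} = 1/343.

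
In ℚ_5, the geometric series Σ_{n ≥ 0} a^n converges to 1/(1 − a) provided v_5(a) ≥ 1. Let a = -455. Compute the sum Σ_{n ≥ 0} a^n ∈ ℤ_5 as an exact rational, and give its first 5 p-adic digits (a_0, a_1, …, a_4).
Σ a^n = 1/(1 − a) = 1/456;  first 5 digits = (1, 4, 2, 1, 2)

v_5(a) = 1 ≥ 1, so the series converges in ℤ_5 to 1/(1 − a) = 1/(1 − (-455)) = 1/456. Expand this rational in ℤ_5: compute digits iteratively via d_i = x_i mod 5, x_{i+1} = (x_i − d_i)/5. The first 5 digits are (1, 4, 2, 1, 2).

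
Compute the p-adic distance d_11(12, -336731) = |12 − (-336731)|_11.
d_11(12, -336731) = 1/14641

Step 1 — x − y = 12 − (-336731) = 336743. Step 2 — v_11(336743) = 4 (factor: 336743 = (11^4 · 23); the sign does not affect v_p). Step 3 — |x − y|_11 = 11^{-4} = 1/14641.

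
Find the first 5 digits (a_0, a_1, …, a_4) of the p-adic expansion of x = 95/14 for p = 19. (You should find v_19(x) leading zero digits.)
(a_0, …, a_4) = (0, 18, 14, 6, 1)

v_19(95/14) = 1, so a_0 = ... = a_0 = 0. Factor out: x = 19^1 · u with u = 5/14 a unit in ℤ_19. Expand u iteratively via a_{v+i} = u_i mod 19, u_{i+1} = (u_i − a_{v+i})/19:
  u_0 = 5/14;  a_1 = 18;  u_1 = (u_0 − 18)/19 = -13/14
  u_1 = -13/14;  a_2 = 14;  u_2 = (u_1 − 14)/19 = -11/14
  u_2 = -11/14;  a_3 = 6;  u_3 = (u_2 − 6)/19 = -5/14
  u_3 = -5/14;  a_4 = 1;  u_4 = (u_3 − 1)/19 = -1/14
Digits: (0, 18, 14, 6, 1).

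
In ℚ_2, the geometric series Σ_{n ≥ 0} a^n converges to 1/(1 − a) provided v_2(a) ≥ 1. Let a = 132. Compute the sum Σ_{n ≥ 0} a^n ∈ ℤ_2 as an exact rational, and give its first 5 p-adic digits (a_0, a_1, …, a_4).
Σ a^n = 1/(1 − a) = -1/131;  first 5 digits = (1, 0, 1, 0, 1)

v_2(a) = 2 ≥ 1, so the series converges in ℤ_2 to 1/(1 − a) = 1/(1 − 132) = -1/131. Expand this rational in ℤ_2: compute digits iteratively via d_i = x_i mod 2, x_{i+1} = (x_i − d_i)/2. The first 5 digits are (1, 0, 1, 0, 1).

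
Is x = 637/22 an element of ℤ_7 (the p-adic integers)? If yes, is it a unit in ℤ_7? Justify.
x ∈ ℤ_7 but not a unit; v_7(x) = 2 > 0

ℤ_7 = {x ∈ ℚ_7 : v_7(x) ≥ 0} and ℤ_7^× = {x ∈ ℤ_7 : v_7(x) = 0}. Here v_7(637/22) = v_7(num) − v_7(den) = 2; compare against these criteria.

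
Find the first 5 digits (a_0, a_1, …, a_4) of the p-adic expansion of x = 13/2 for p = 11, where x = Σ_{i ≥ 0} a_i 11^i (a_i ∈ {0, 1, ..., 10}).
(a_0, …, a_4) = (1, 6, 5, 5, 5)

v_11(13/2) = 0 (numerator and denominator both coprime to 11), so x ∈ ℤ_11^×. Compute digits iteratively via a_i = x_i mod 11, x_{i+1} = (x_i − a_i)/11, with x_0 = x:
  x_0 = 13/2;  a_0 = 1;  x_1 = (x_0 − 1)/11 = 1/2
  x_1 = 1/2;  a_1 = 6;  x_2 = (x_1 − 6)/11 = -1/2
  x_2 = -1/2;  a_2 = 5;  x_3 = (x_2 − 5)/11 = -1/2
  x_3 = -1/2;  a_3 = 5;  x_4 = (x_3 − 5)/11 = -1/2
  x_4 = -1/2;  a_4 = 5;  x_5 = (x_4 − 5)/11 = -1/2
Digits: (1, 6, 5, 5, 5).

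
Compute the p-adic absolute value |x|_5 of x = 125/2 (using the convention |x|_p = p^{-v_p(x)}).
|125/2|_5 = 1/125

Step 1 — compute v_5(x) by factoring powers of 5 out of the numerator and denominator: v_5(125/2) = 3. Step 2 — apply |x|_p = p^{-v_p(x)} = 5^{-3} = 1/125.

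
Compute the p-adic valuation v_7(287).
v_7(287) = 1

v_7(n) is the largest exponent k such that 7^k divides n. Factor out: 287 = 7^1 · 41. (Sign doesn't affect v_p.) So v_7(287) = 1.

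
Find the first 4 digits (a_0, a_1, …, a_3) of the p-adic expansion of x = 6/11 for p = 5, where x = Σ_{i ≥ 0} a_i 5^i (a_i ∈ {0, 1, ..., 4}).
(a_0, …, a_3) = (1, 4, 1, 1)

v_5(6/11) = 0 (numerator and denominator both coprime to 5), so x ∈ ℤ_5^×. Compute digits iteratively via a_i = x_i mod 5, x_{i+1} = (x_i − a_i)/5, with x_0 = x:
  x_0 = 6/11;  a_0 = 1;  x_1 = (x_0 − 1)/5 = -1/11
  x_1 = -1/11;  a_1 = 4;  x_2 = (x_1 − 4)/5 = -9/11
  x_2 = -9/11;  a_2 = 1;  x_3 = (x_2 − 1)/5 = -4/11
  x_3 = -4/11;  a_3 = 1;  x_4 = (x_3 − 1)/5 = -3/11
Digits: (1, 4, 1, 1).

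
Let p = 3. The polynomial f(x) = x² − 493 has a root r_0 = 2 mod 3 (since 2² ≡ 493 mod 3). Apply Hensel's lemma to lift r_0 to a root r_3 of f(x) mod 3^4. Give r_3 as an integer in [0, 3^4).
r_3 = 68 (mod 81)

Hensel's recurrence: r_{i+1} = r_i − f(r_i)·(f′(r_i))^{-1} mod 3^{i+2}, with f′(x) = 2x. Iterate:
  r_0 = 2 (mod 3)
  r_1 = 5 (mod 9)
  r_2 = 14 (mod 27)
  r_3 = 68 (mod 81)
Final: r_3 = 68, and one checks f(r_3) ≡ 0 mod 3^4.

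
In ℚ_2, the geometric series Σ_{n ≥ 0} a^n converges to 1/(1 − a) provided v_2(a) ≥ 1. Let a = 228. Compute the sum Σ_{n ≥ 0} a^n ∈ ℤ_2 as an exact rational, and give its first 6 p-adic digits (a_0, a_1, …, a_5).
Σ a^n = 1/(1 − a) = -1/227;  first 6 digits = (1, 0, 1, 0, 1, 1)

v_2(a) = 2 ≥ 1, so the series converges in ℤ_2 to 1/(1 − a) = 1/(1 − 228) = -1/227. Expand this rational in ℤ_2: compute digits iteratively via d_i = x_i mod 2, x_{i+1} = (x_i − d_i)/2. The first 6 digits are (1, 0, 1, 0, 1, 1).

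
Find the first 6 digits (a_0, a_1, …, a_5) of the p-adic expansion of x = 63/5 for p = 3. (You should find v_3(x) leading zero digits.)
(a_0, …, a_5) = (0, 0, 2, 1, 2, 1)

v_3(63/5) = 2, so a_0 = ... = a_1 = 0. Factor out: x = 3^2 · u with u = 7/5 a unit in ℤ_3. Expand u iteratively via a_{v+i} = u_i mod 3, u_{i+1} = (u_i − a_{v+i})/3:
  u_0 = 7/5;  a_2 = 2;  u_1 = (u_0 − 2)/3 = -1/5
  u_1 = -1/5;  a_3 = 1;  u_2 = (u_1 − 1)/3 = -2/5
  u_2 = -2/5;  a_4 = 2;  u_3 = (u_2 − 2)/3 = -4/5
  u_3 = -4/5;  a_5 = 1;  u_4 = (u_3 − 1)/3 = -3/5
Digits: (0, 0, 2, 1, 2, 1).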